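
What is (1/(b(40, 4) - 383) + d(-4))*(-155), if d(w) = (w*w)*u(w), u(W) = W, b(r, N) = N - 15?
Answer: 3908635/394 ≈ 9920.4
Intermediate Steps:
b(r, N) = -15 + N
d(w) = w³ (d(w) = (w*w)*w = w²*w = w³)
(1/(b(40, 4) - 383) + d(-4))*(-155) = (1/((-15 + 4) - 383) + (-4)³)*(-155) = (1/(-11 - 383) - 64)*(-155) = (1/(-394) - 64)*(-155) = (-1/394 - 64)*(-155) = -25217/394*(-155) = 3908635/394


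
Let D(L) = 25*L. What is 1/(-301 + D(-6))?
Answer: -1/451 ≈ -0.0022173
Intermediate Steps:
1/(-301 + D(-6)) = 1/(-301 + 25*(-6)) = 1/(-301 - 150) = 1/(-451) = -1/451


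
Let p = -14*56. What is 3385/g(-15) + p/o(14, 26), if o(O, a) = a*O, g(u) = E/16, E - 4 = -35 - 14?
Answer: -141068/117 ≈ -1205.7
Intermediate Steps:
E = -45 (E = 4 + (-35 - 14) = 4 - 49 = -45)
g(u) = -45/16
o(O, a) = O*a
p = -784
3385/g(-15) + p/o(14, 26) = 3385/(-45/16) - 784/(14*26) = 3385*(-16/45) - 784/364 = -10832/9 - 784*1/364 = -10832/9 - 28/13 = -141068/117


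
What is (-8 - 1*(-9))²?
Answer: 1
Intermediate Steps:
(-8 - 1*(-9))² = (-8 + 9)² = 1² = 1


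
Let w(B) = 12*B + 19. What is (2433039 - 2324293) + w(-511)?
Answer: 102633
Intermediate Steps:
w(B) = 19 + 12*B
(2433039 - 2324293) + w(-511) = (2433039 - 2324293) + (19 + 12*(-511)) = 108746 + (19 - 6132) = 108746 - 6113 = 102633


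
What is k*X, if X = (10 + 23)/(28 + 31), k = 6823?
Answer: 225159/59 ≈ 3816.3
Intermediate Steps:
X = 33/59 ≈ 0.55932
k*X = 6823*(33/59) = 225159/59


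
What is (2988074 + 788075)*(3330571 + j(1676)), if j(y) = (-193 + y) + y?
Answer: 12588661205770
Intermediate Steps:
j(y) = -193 + 2*y
(2988074 + 788075)*(3330571 + j(1676)) = (2988074 + 788075)*(3330571 + (-193 + 2*1676)) = 3776149*(3330571 + (-193 + 3352)) = 3776149*(3330571 + 3159) = 3776149*3333730 = 12588661205770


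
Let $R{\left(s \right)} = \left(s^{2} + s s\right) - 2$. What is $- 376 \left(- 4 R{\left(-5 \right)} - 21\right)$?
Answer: $80088$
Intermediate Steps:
$R{\left(s \right)} = -2 + 2 s^{2}$ ($R{\left(s \right)} = \left(s^{2} + s^{2}\right) - 2 = 2 s^{2} - 2 = -2 + 2 s^{2}$)
$- 376 \left(- 4 R{\left(-5 \right)} - 21\right) = - 376 \left(- 4 \left(-2 + 2 \left(-5\right)^{2}\right) - 21\right) = - 376 \left(- 4 \left(-2 + 2 \cdot 25\right) - 21\right) = - 376 \left(- 4 \left(-2 + 50\right) - 21\right) = - 376 \left(\left(-4\right) 48 - 21\right) = - 376 \left(-192 - 21\right) = \left(-376\right) \left(-213\right) = 80088$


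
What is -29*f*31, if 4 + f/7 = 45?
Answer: -258013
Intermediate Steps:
f = 287 (f = -28 + 7*45 = -28 + 315 = 287)
-29*f*31 = -29*287*31 = -8323*31 = -258013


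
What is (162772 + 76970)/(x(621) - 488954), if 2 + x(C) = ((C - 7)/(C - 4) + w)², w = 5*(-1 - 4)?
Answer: -91267142238/185920804963 ≈ -0.49089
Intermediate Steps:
w = -25 (w = 5*(-5) = -25)
x(C) = -2 + (-25 + (-7 + C)/(-4 + C))² (x(C) = -2 + ((C - 7)/(C - 4) - 25)² = -2 + ((-7 + C)/(-4 + C) - 25)² = -2 + (-25 + (-7 + C)/(-4 + C))²)
(162772 + 76970)/(x(621) - 488954) = (162772 + 76970)/((8617 - 4448*621 + 574*621²)/(16 + 621² - 8*621) - 488954) = 239742/((8617 - 2762208 + 574*385641)/(16 + 385641 - 4968) - 488954) = 239742/((8617 - 2762208 + 221357934)/380689 - 488954) = 239742/((1/380689)*218604343 - 488954) = 239742/(218604343/380689 - 488954) = 239742/(-185920804963/380689) = 239742*(-380689/185920804963) = -91267142238/185920804963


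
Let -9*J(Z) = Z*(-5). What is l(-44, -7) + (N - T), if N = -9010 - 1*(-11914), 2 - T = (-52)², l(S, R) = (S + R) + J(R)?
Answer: 49960/9 ≈ 5551.1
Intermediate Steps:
J(Z) = 5*Z/9 (J(Z) = -Z*(-5)/9 = -(-5)*Z/9 = 5*Z/9)
l(S, R) = S + 14*R/9 (l(S, R) = (S + R) + 5*R/9 = (R + S) + 5*R/9 = S + 14*R/9)
T = -2702 (T = 2 - 1*(-52)² = 2 - 1*2704 = 2 - 2704 = -2702)
N = 2904 (N = -9010 + 11914 = 2904)
l(-44, -7) + (N - T) = (-44 + (14/9)*(-7)) + (2904 - 1*(-2702)) = (-44 - 98/9) + (2904 + 2702) = -494/9 + 5606 = 49960/9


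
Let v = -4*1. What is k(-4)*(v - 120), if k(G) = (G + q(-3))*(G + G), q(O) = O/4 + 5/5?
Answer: -3720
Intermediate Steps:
q(O) = 1 + O/4 (q(O) = O*(1/4) + 5*(1/5) = O/4 + 1 = 1 + O/4)
v = -4
k(G) = 2*G*(1/4 + G) (k(G) = (G + (1 + (1/4)*(-3)))*(G + G) = (G + (1 - 3/4))*(2*G) = (G + 1/4)*(2*G) = (1/4 + G)*(2*G) = 2*G*(1/4 + G))
k(-4)*(v - 120) = ((1/2)*(-4)*(1 + 4*(-4)))*(-4 - 120) = ((1/2)*(-4)*(1 - 16))*(-124) = ((1/2)*(-4)*(-15))*(-124) = 30*(-124) = -3720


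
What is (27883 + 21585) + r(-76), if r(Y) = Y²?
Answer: 55244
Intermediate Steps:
(27883 + 21585) + r(-76) = (27883 + 21585) + (-76)² = 49468 + 5776 = 55244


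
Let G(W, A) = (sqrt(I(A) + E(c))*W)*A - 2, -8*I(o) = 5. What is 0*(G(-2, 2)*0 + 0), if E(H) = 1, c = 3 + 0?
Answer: 0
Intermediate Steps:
I(o) = -5/8 (I(o) = -1/8*5 = -5/8)
c = 3
G(W, A) = -2 + A*W*sqrt(6)/4 (G(W, A) = (sqrt(-5/8 + 1)*W)*A - 2 = (sqrt(3/8)*W)*A - 2 = ((sqrt(6)/4)*W)*A - 2 = (W*sqrt(6)/4)*A - 2 = A*W*sqrt(6)/4 - 2 = -2 + A*W*sqrt(6)/4)
0*(G(-2, 2)*0 + 0) = 0*((-2 + (1/4)*2*(-2)*sqrt(6))*0 + 0) = 0*((-2 - sqrt(6))*0 + 0) = 0*(0 + 0) = 0*0 = 0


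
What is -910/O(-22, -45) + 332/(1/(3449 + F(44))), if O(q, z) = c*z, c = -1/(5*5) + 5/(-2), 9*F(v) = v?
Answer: 145628760/127 ≈ 1.1467e+6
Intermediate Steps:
F(v) = v/9
c = -127/50 (c = -1/25 + 5*(-1/2) = -1*1/25 - 5/2 = -1/25 - 5/2 = -127/50 ≈ -2.5400)
O(q, z) = -127*z/50
-910/O(-22, -45) + 332/(1/(3449 + F(44))) = -910/((-127/50*(-45))) + 332/(1/(3449 + (1/9)*44)) = -910/1143/10 + 332/(1/(3449 + 44/9)) = -910*10/1143 + 332/(1/(31085/9)) = -9100/1143 + 332/(9/31085) = -9100/1143 + 332*(31085/9) = -9100/1143 + 10320220/9 = 145628760/127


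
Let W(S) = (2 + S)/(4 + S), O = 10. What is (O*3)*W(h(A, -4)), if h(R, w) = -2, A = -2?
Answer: 0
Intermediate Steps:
W(S) = (2 + S)/(4 + S)
(O*3)*W(h(A, -4)) = (10*3)*((2 - 2)/(4 - 2)) = 30*(0/2) = 30*((½)*0) = 30*0 = 0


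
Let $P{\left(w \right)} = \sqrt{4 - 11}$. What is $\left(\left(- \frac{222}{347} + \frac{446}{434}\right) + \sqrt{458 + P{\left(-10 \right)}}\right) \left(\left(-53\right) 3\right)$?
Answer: $- \frac{4643913}{75299} - 159 \sqrt{458 + i \sqrt{7}} \approx -3464.4 - 9.8284 i$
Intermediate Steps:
$P{\left(w \right)} = i \sqrt{7}$ ($P{\left(w \right)} = \sqrt{-7} = i \sqrt{7}$)
$\left(\left(- \frac{222}{347} + \frac{446}{434}\right) + \sqrt{458 + P{\left(-10 \right)}}\right) \left(\left(-53\right) 3\right) = \left(\left(- \frac{222}{347} + \frac{446}{434}\right) + \sqrt{458 + i \sqrt{7}}\right) \left(\left(-53\right) 3\right) = \left(\left(\left(-222\right) \frac{1}{347} + 446 \cdot \frac{1}{434}\right) + \sqrt{458 + i \sqrt{7}}\right) \left(-159\right) = \left(\left(- \frac{222}{347} + \frac{223}{217}\right) + \sqrt{458 + i \sqrt{7}}\right) \left(-159\right) = \left(\frac{29207}{75299} + \sqrt{458 + i \sqrt{7}}\right) \left(-159\right) = - \frac{4643913}{75299} - 159 \sqrt{458 + i \sqrt{7}}$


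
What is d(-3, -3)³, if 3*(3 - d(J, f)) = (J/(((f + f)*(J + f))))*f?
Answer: 42875/1728 ≈ 24.812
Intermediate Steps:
d(J, f) = 3 - J/(6*(J + f)) (d(J, f) = 3 - J/(((f + f)*(J + f)))*f/3 = 3 - J/(((2*f)*(J + f)))*f/3 = 3 - J/((2*f*(J + f)))*f/3 = 3 - J*(1/(2*f*(J + f)))*f/3 = 3 - J/(2*f*(J + f))*f/3 = 3 - J/(6*(J + f)))
d(-3, -3)³ = ((3*(-3) + (17/6)*(-3))/(-3 - 3))³ = ((-9 - 17/2)/(-6))³ = (-⅙*(-35/2))³ = (35/12)³ = 42875/1728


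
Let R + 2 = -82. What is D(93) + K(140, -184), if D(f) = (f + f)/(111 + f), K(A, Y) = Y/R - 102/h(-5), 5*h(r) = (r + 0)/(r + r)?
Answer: -726065/714 ≈ -1016.9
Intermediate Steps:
R = -84 (R = -2 - 82 = -84)
h(r) = 1/10 (h(r) = ((r + 0)/(r + r))/5 = (r/((2*r)))/5 = (r*(1/(2*r)))/5 = (1/5)*(1/2) = 1/10)
K(A, Y) = -1020 - Y/84 (K(A, Y) = Y/(-84) - 102/1/10 = Y*(-1/84) - 102*10 = -Y/84 - 1020 = -1020 - Y/84)
D(f) = 2*f/(111 + f) (D(f) = (2*f)/(111 + f) = 2*f/(111 + f))
D(93) + K(140, -184) = 2*93/(111 + 93) + (-1020 - 1/84*(-184)) = 2*93/204 + (-1020 + 46/21) = 2*93*(1/204) - 21374/21 = 31/34 - 21374/21 = -726065/714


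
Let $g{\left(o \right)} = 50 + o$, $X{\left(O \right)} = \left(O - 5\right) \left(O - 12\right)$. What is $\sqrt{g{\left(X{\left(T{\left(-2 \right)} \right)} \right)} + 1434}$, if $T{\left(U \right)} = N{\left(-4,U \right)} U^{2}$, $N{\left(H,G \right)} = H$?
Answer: $2 \sqrt{518} \approx 45.519$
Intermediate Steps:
$T{\left(U \right)} = - 4 U^{2}$
$X{\left(O \right)} = \left(-12 + O\right) \left(-5 + O\right)$ ($X{\left(O \right)} = \left(-5 + O\right) \left(-12 + O\right) = \left(-12 + O\right) \left(-5 + O\right)$)
$\sqrt{g{\left(X{\left(T{\left(-2 \right)} \right)} \right)} + 1434} = \sqrt{\left(50 + \left(60 + \left(- 4 \left(-2\right)^{2}\right)^{2} - 17 \left(- 4 \left(-2\right)^{2}\right)\right)\right) + 1434} = \sqrt{\left(50 + \left(60 + \left(\left(-4\right) 4\right)^{2} - 17 \left(\left(-4\right) 4\right)\right)\right) + 1434} = \sqrt{\left(50 + \left(60 + \left(-16\right)^{2} - -272\right)\right) + 1434} = \sqrt{\left(50 + \left(60 + 256 + 272\right)\right) + 1434} = \sqrt{\left(50 + 588\right) + 1434} = \sqrt{638 + 1434} = \sqrt{2072} = 2 \sqrt{518}$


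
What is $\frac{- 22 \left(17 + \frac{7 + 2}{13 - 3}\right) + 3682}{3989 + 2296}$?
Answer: $\frac{16441}{31425} \approx 0.52318$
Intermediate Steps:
$\frac{- 22 \left(17 + \frac{7 + 2}{13 - 3}\right) + 3682}{3989 + 2296} = \frac{- 22 \left(17 + \frac{9}{10}\right) + 3682}{6285} = \left(- 22 \left(17 + 9 \cdot \frac{1}{10}\right) + 3682\right) \frac{1}{6285} = \left(- 22 \left(17 + \frac{9}{10}\right) + 3682\right) \frac{1}{6285} = \left(\left(-22\right) \frac{179}{10} + 3682\right) \frac{1}{6285} = \left(- \frac{1969}{5} + 3682\right) \frac{1}{6285} = \frac{16441}{5} \cdot \frac{1}{6285} = \frac{16441}{31425}$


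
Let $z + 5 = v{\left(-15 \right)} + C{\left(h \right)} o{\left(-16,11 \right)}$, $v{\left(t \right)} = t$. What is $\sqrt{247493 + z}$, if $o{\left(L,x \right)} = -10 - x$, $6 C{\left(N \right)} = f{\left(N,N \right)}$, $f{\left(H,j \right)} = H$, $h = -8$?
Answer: $\sqrt{247501} \approx 497.49$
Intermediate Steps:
$C{\left(N \right)} = \frac{N}{6}$
$z = 8$ ($z = -5 - \left(15 - \frac{1}{6} \left(-8\right) \left(-10 - 11\right)\right) = -5 - \left(15 + \frac{4 \left(-10 - 11\right)}{3}\right) = -5 - -13 = -5 + \left(-15 + 28\right) = -5 + 13 = 8$)
$\sqrt{247493 + z} = \sqrt{247493 + 8} = \sqrt{247501}$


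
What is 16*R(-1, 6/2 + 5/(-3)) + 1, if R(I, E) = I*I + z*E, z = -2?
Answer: -77/3 ≈ -25.667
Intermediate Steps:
R(I, E) = I**2 - 2*E (R(I, E) = I*I - 2*E = I**2 - 2*E)
16*R(-1, 6/2 + 5/(-3)) + 1 = 16*((-1)**2 - 2*(6/2 + 5/(-3))) + 1 = 16*(1 - 2*(6*(1/2) + 5*(-1/3))) + 1 = 16*(1 - 2*(3 - 5/3)) + 1 = 16*(1 - 2*4/3) + 1 = 16*(1 - 8/3) + 1 = 16*(-5/3) + 1 = -80/3 + 1 = -77/3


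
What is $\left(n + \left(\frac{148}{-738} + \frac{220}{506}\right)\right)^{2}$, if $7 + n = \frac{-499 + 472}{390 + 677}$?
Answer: $\frac{3781924794990736}{82004416585641} \approx 46.119$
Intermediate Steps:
$n = - \frac{7496}{1067}$ ($n = -7 + \frac{-499 + 472}{390 + 677} = -7 - \frac{27}{1067} = - \frac{7496}{1067} \approx -7.0253$)
$\left(n + \left(\frac{148}{-738} + \frac{220}{506}\right)\right)^{2} = \left(- \frac{7496}{1067} + \left(\frac{148}{-738} + \frac{220}{506}\right)\right)^{2} = \left(- \frac{7496}{1067} + \left(148 \left(- \frac{1}{738}\right) + 220 \cdot \frac{1}{506}\right)\right)^{2} = \left(- \frac{7496}{1067} + \left(- \frac{74}{369} + \frac{10}{23}\right)\right)^{2} = \left(- \frac{7496}{1067} + \frac{1988}{8487}\right)^{2} = \left(- \frac{61497356}{9055629}\right)^{2} = \frac{3781924794990736}{82004416585641}$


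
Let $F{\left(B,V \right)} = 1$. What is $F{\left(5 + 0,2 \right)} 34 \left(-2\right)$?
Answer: $-68$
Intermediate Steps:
$F{\left(5 + 0,2 \right)} 34 \left(-2\right) = 1 \cdot 34 \left(-2\right) = 34 \left(-2\right) = -68$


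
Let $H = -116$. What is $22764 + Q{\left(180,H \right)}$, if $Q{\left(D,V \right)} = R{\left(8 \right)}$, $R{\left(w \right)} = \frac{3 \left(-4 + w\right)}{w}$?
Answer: $\frac{45531}{2} \approx 22766.0$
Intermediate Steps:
$R{\left(w \right)} = \frac{-12 + 3 w}{w}$
$Q{\left(D,V \right)} = \frac{3}{2}$ ($Q{\left(D,V \right)} = 3 - \frac{12}{8} = 3 - \frac{3}{2} = \frac{3}{2}$)
$22764 + Q{\left(180,H \right)} = 22764 + \frac{3}{2} = \frac{45531}{2}$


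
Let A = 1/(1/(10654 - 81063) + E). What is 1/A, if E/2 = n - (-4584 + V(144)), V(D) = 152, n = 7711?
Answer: 1709952973/70409 ≈ 24286.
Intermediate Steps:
E = 24286 (E = 2*(7711 - (-4584 + 152)) = 2*(7711 - 1*(-4432)) = 2*(7711 + 4432) = 2*12143 = 24286)
A = 70409/1709952973 (A = 1/(1/(10654 - 81063) + 24286) = 1/(1/(-70409) + 24286) = 1/(-1/70409 + 24286) = 1/(1709952973/70409) = 70409/1709952973 ≈ 4.1176e-5)
1/A = 1/(70409/1709952973) = 1709952973/70409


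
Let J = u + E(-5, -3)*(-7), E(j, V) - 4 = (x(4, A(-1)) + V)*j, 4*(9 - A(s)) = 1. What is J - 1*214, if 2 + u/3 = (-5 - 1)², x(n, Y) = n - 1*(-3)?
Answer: 0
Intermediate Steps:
A(s) = 35/4 (A(s) = 9 - ¼*1 = 9 - ¼ = 35/4)
x(n, Y) = 3 + n (x(n, Y) = n + 3 = 3 + n)
u = 102 (u = -6 + 3*(-5 - 1)² = -6 + 3*(-6)² = -6 + 3*36 = -6 + 108 = 102)
E(j, V) = 4 + j*(7 + V) (E(j, V) = 4 + ((3 + 4) + V)*j = 4 + (7 + V)*j = 4 + j*(7 + V))
J = 214 (J = 102 + (4 + 7*(-5) - 3*(-5))*(-7) = 102 + (4 - 35 + 15)*(-7) = 102 - 16*(-7) = 102 + 112 = 214)
J - 1*214 = 214 - 1*214 = 214 - 214 = 0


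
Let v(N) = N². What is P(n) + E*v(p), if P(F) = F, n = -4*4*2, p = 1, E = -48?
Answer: -80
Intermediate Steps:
n = -32 (n = -16*2 = -32)
P(n) + E*v(p) = -32 - 48*1² = -32 - 48*1 = -32 - 48 = -80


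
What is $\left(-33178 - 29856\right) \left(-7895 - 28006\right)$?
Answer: $2262983634$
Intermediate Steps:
$\left(-33178 - 29856\right) \left(-7895 - 28006\right) = - 63034 \left(-7895 - 28006\right) = \left(-63034\right) \left(-35901\right) = 2262983634$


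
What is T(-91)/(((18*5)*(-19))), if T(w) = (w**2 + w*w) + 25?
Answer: -97/10 ≈ -9.7000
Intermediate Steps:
T(w) = 25 + 2*w**2 (T(w) = (w**2 + w**2) + 25 = 2*w**2 + 25 = 25 + 2*w**2)
T(-91)/(((18*5)*(-19))) = (25 + 2*(-91)**2)/(((18*5)*(-19))) = (25 + 2*8281)/((90*(-19))) = (25 + 16562)/(-1710) = 16587*(-1/1710) = -97/10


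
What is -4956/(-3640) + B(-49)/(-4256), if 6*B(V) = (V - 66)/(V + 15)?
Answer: 76830349/56434560 ≈ 1.3614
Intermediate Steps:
B(V) = (-66 + V)/(6*(15 + V)) (B(V) = ((V - 66)/(V + 15))/6 = ((-66 + V)/(15 + V))/6 = (-66 + V)/(6*(15 + V)))
-4956/(-3640) + B(-49)/(-4256) = -4956/(-3640) + ((-66 - 49)/(6*(15 - 49)))/(-4256) = -4956*(-1/3640) + ((⅙)*(-115)/(-34))*(-1/4256) = 177/130 + ((⅙)*(-1/34)*(-115))*(-1/4256) = 177/130 + (115/204)*(-1/4256) = 177/130 - 115/868224 = 76830349/56434560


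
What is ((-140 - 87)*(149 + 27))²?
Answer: 1596162304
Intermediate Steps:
((-140 - 87)*(149 + 27))² = (-227*176)² = (-39952)² = 1596162304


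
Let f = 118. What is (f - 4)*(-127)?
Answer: -14478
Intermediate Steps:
(f - 4)*(-127) = (118 - 4)*(-127) = 114*(-127) = -14478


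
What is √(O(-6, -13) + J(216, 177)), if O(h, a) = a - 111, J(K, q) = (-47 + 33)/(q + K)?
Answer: I*√19157178/393 ≈ 11.137*I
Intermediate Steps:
J(K, q) = -14/(K + q)
O(h, a) = -111 + a
√(O(-6, -13) + J(216, 177)) = √((-111 - 13) - 14/(216 + 177)) = √(-124 - 14/393) = √(-48746/393) = I*√19157178/393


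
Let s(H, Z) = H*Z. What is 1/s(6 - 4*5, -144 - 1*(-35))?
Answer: 1/1526 ≈ 0.00065531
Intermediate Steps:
1/s(6 - 4*5, -144 - 1*(-35)) = 1/((6 - 4*5)*(-144 - 1*(-35))) = 1/((6 - 20)*(-144 + 35)) = 1/(-14*(-109)) = 1/1526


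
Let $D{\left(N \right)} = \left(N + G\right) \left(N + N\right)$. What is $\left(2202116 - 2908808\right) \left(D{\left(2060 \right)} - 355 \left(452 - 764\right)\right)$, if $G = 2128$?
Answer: $-12271932721440$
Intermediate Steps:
$D{\left(N \right)} = 2 N \left(2128 + N\right)$ ($D{\left(N \right)} = \left(N + 2128\right) \left(N + N\right) = \left(2128 + N\right) 2 N = 2 N \left(2128 + N\right)$)
$\left(2202116 - 2908808\right) \left(D{\left(2060 \right)} - 355 \left(452 - 764\right)\right) = \left(2202116 - 2908808\right) \left(2 \cdot 2060 \left(2128 + 2060\right) - 355 \left(452 - 764\right)\right) = - 706692 \left(2 \cdot 2060 \cdot 4188 - -110760\right) = - 706692 \left(17254560 + 110760\right) = \left(-706692\right) 17365320 = -12271932721440$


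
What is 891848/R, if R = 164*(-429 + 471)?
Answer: 111481/861 ≈ 129.48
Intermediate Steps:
R = 6888 (R = 164*42 = 6888)
891848/R = 891848/6888 = 891848*(1/6888) = 111481/861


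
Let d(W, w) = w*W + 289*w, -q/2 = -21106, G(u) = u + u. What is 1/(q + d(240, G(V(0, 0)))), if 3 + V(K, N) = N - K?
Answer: 1/39038 ≈ 2.5616e-5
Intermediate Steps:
V(K, N) = -3 + N - K (V(K, N) = -3 + (N - K) = -3 + N - K)
G(u) = 2*u
q = 42212 (q = -2*(-21106) = 42212)
d(W, w) = 289*w + W*w (d(W, w) = W*w + 289*w = 289*w + W*w)
1/(q + d(240, G(V(0, 0)))) = 1/(42212 + (2*(-3 + 0 - 1*0))*(289 + 240)) = 1/(42212 + (2*(-3 + 0 + 0))*529) = 1/(42212 + (2*(-3))*529) = 1/(42212 - 6*529) = 1/(42212 - 3174) = 1/39038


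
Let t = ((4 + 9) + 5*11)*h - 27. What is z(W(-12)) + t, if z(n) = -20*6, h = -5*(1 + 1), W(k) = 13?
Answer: -827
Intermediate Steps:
h = -10 (h = -5*2 = -10)
z(n) = -120
t = -707 (t = ((4 + 9) + 5*11)*(-10) - 27 = (13 + 55)*(-10) - 27 = 68*(-10) - 27 = -680 - 27 = -707)
z(W(-12)) + t = -120 - 707 = -827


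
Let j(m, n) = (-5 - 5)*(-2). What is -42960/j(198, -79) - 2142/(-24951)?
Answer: -17864202/8317 ≈ -2147.9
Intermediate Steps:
j(m, n) = 20 (j(m, n) = -10*(-2) = 20)
-42960/j(198, -79) - 2142/(-24951) = -42960/20 - 2142/(-24951) = -42960*1/20 - 2142*(-1/24951) = -2148 + 714/8317 = -17864202/8317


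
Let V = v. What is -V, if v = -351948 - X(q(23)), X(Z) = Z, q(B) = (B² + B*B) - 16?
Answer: 352990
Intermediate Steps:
q(B) = -16 + 2*B² (q(B) = (B² + B²) - 16 = 2*B² - 16 = -16 + 2*B²)
v = -352990 (v = -351948 - (-16 + 2*23²) = -351948 - (-16 + 2*529) = -351948 - (-16 + 1058) = -351948 - 1*1042 = -351948 - 1042 = -352990)
V = -352990
-V = -1*(-352990) = 352990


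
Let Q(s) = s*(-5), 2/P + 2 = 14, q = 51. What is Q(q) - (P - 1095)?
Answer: 5039/6 ≈ 839.83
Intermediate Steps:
P = 1/6 (P = 2/(-2 + 14) = 2/12 = 2*(1/12) = 1/6 ≈ 0.16667)
Q(s) = -5*s
Q(q) - (P - 1095) = -5*51 - (1/6 - 1095) = -255 - 1*(-6569/6) = -255 + 6569/6 = 5039/6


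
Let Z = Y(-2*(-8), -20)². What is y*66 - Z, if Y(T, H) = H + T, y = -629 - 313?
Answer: -62188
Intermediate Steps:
y = -942
Z = 16 (Z = (-20 - 2*(-8))² = (-20 + 16)² = (-4)² = 16)
y*66 - Z = -942*66 - 1*16 = -62172 - 16 = -62188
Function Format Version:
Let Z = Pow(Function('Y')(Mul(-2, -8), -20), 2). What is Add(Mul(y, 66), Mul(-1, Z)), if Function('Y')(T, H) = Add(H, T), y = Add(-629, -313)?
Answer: -62188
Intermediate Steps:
y = -942
Z = 16 (Z = Pow(Add(-20, Mul(-2, -8)), 2) = Pow(Add(-20, 16), 2) = Pow(-4, 2) = 16)
Add(Mul(y, 66), Mul(-1, Z)) = Add(Mul(-942, 66), Mul(-1, 16)) = Add(-62172, -16) = -62188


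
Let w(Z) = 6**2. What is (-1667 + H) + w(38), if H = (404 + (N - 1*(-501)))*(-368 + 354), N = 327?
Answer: -18879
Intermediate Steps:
H = -17248 (H = (404 + (327 - 1*(-501)))*(-368 + 354) = (404 + (327 + 501))*(-14) = (404 + 828)*(-14) = 1232*(-14) = -17248)
w(Z) = 36
(-1667 + H) + w(38) = (-1667 - 17248) + 36 = -18915 + 36 = -18879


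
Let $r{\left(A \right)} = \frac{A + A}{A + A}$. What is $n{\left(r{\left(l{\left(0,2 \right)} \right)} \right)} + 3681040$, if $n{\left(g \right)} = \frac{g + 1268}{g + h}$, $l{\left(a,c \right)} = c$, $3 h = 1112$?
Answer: $\frac{4104363407}{1115} \approx 3.681 \cdot 10^{6}$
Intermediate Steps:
$h = \frac{1112}{3}$ ($h = \frac{1}{3} \cdot 1112 = \frac{1112}{3} \approx 370.67$)
$r{\left(A \right)} = 1$ ($r{\left(A \right)} = \frac{2 A}{2 A} = 2 A \frac{1}{2 A} = 1$)
$n{\left(g \right)} = \frac{1268 + g}{\frac{1112}{3} + g}$ ($n{\left(g \right)} = \frac{g + 1268}{g + \frac{1112}{3}} = \frac{1268 + g}{\frac{1112}{3} + g}$)
$n{\left(r{\left(l{\left(0,2 \right)} \right)} \right)} + 3681040 = \frac{3 \left(1268 + 1\right)}{1112 + 3 \cdot 1} + 3681040 = 3 \frac{1}{1112 + 3} \cdot 1269 + 3681040 = 3 \cdot \frac{1}{1115} \cdot 1269 + 3681040 = \frac{3807}{1115} + 3681040 = \frac{4104363407}{1115}$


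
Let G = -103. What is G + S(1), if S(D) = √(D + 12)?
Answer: -103 + √13 ≈ -99.394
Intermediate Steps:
S(D) = √(12 + D)
G + S(1) = -103 + √(12 + 1) = -103 + √13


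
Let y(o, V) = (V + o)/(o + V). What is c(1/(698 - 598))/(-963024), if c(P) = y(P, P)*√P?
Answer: -1/9630240 ≈ -1.0384e-7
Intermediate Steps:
y(o, V) = 1 (y(o, V) = (V + o)/(V + o) = 1)
c(P) = √P (c(P) = 1*√P = √P)
c(1/(698 - 598))/(-963024) = √(1/(698 - 598))/(-963024) = √(1/100)*(-1/963024) = (⅒)*(-1/963024) = -1/9630240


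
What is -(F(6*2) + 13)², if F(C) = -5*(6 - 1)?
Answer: -144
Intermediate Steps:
F(C) = -25 (F(C) = -5*5 = -25)
-(F(6*2) + 13)² = -(-25 + 13)² = -1*(-12)² = -1*144 = -144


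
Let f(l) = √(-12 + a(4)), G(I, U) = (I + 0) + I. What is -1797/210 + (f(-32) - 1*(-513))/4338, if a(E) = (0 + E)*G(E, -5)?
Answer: -71182/8435 + √5/2169 ≈ -8.4379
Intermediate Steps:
G(I, U) = 2*I (G(I, U) = I + I = 2*I)
a(E) = 2*E² (a(E) = (0 + E)*(2*E) = E*(2*E) = 2*E²)
f(l) = 2*√5 (f(l) = √(-12 + 2*4²) = √(-12 + 2*16) = √(-12 + 32) = √20 = 2*√5)
-1797/210 + (f(-32) - 1*(-513))/4338 = -1797/210 + (2*√5 - 1*(-513))/4338 = -1797*1/210 + (2*√5 + 513)*(1/4338) = -599/70 + (513 + 2*√5)*(1/4338) = -599/70 + (57/482 + √5/2169) = -71182/8435 + √5/2169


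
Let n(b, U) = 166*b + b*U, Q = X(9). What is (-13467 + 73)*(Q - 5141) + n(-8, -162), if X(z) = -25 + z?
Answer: 69072826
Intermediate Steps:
Q = -16 (Q = -25 + 9 = -16)
n(b, U) = 166*b + U*b
(-13467 + 73)*(Q - 5141) + n(-8, -162) = (-13467 + 73)*(-16 - 5141) - 8*(166 - 162) = -13394*(-5157) - 8*4 = 69072858 - 32 = 69072826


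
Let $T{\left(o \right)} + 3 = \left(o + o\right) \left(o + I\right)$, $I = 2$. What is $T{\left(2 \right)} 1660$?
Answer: $21580$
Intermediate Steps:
$T{\left(o \right)} = -3 + 2 o \left(2 + o\right)$ ($T{\left(o \right)} = -3 + \left(o + o\right) \left(o + 2\right) = -3 + 2 o \left(2 + o\right)$)
$T{\left(2 \right)} 1660 = \left(-3 + 2 \cdot 2^{2} + 4 \cdot 2\right) 1660 = \left(-3 + 2 \cdot 4 + 8\right) 1660 = \left(-3 + 8 + 8\right) 1660 = 13 \cdot 1660 = 21580$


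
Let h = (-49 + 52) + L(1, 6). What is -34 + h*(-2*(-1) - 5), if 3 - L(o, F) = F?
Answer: -34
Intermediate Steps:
L(o, F) = 3 - F
h = 0 (h = (-49 + 52) + (3 - 1*6) = 3 + (3 - 6) = 3 - 3 = 0)
-34 + h*(-2*(-1) - 5) = -34 + 0*(-2*(-1) - 5) = -34 + 0*(2 - 5) = -34 + 0*(-3) = -34 + 0 = -34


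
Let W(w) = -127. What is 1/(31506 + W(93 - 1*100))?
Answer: 1/31379 ≈ 3.1868e-5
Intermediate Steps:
1/(31506 + W(93 - 1*100)) = 1/(31506 - 127) = 1/31379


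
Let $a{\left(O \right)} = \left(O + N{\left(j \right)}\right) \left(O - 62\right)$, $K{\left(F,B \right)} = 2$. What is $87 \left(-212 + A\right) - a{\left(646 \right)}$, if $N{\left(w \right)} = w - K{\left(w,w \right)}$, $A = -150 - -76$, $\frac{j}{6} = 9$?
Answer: $-432514$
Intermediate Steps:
$j = 54$ ($j = 6 \cdot 9 = 54$)
$A = -74$ ($A = -150 + 76 = -74$)
$N{\left(w \right)} = -2 + w$ ($N{\left(w \right)} = w - 2 = -2 + w$)
$a{\left(O \right)} = \left(-62 + O\right) \left(52 + O\right)$ ($a{\left(O \right)} = \left(O + \left(-2 + 54\right)\right) \left(O - 62\right) = \left(O + 52\right) \left(-62 + O\right) = \left(52 + O\right) \left(-62 + O\right) = \left(-62 + O\right) \left(52 + O\right)$)
$87 \left(-212 + A\right) - a{\left(646 \right)} = 87 \left(-212 - 74\right) - \left(-3224 + 646^{2} - 6460\right) = 87 \left(-286\right) - \left(-3224 + 417316 - 6460\right) = -24882 - 407632 = -432514$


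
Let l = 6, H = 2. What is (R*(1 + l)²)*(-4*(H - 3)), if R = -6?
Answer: -1176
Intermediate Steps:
(R*(1 + l)²)*(-4*(H - 3)) = (-6*(1 + 6)²)*(-4*(2 - 3)) = (-6*7²)*(-4*(-1)) = -6*49*4 = -294*4 = -1176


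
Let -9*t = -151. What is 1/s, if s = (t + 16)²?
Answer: 81/87025 ≈ 0.00093077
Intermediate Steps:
t = 151/9 (t = -⅑*(-151) = 151/9 ≈ 16.778)
s = 87025/81 (s = (151/9 + 16)² = (295/9)² = 87025/81 ≈ 1074.4)
1/s = 1/(87025/81) = 81/87025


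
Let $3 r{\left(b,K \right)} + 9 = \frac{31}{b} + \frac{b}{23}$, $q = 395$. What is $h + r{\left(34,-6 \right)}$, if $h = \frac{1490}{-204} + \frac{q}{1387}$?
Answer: $- \frac{882617}{95703} \approx -9.2225$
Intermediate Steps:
$r{\left(b,K \right)} = -3 + \frac{b}{69} + \frac{31}{3 b}$ ($r{\left(b,K \right)} = -3 + \frac{\frac{31}{b} + \frac{b}{23}}{3} = -3 + \left(\frac{b}{69} + \frac{31}{3 b}\right) = -3 + \frac{b}{69} + \frac{31}{3 b}$)
$h = - \frac{993025}{141474}$ ($h = \frac{1490}{-204} + \frac{395}{1387} = 1490 \left(- \frac{1}{204}\right) + 395 \cdot \frac{1}{1387} = - \frac{745}{102} + \frac{395}{1387} = - \frac{993025}{141474} \approx -7.0191$)
$h + r{\left(34,-6 \right)} = - \frac{993025}{141474} + \frac{713 + 34 \left(-207 + 34\right)}{69 \cdot 34} = - \frac{993025}{141474} + \frac{1}{69} \cdot \frac{1}{34} \left(713 + 34 \left(-173\right)\right) = - \frac{993025}{141474} + \frac{1}{69} \cdot \frac{1}{34} \left(713 - 5882\right) = - \frac{993025}{141474} + \frac{1}{69} \cdot \frac{1}{34} \left(-5169\right) = - \frac{993025}{141474} - \frac{1723}{782} = - \frac{882617}{95703}$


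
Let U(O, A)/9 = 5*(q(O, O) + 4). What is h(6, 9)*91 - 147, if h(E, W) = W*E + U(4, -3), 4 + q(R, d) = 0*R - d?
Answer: -11613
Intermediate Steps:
q(R, d) = -4 - d (q(R, d) = -4 + (0*R - d) = -4 + (0 - d) = -4 - d)
U(O, A) = -45*O (U(O, A) = 9*(5*((-4 - O) + 4)) = 9*(5*(-O)) = 9*(-5*O) = -45*O)
h(E, W) = -180 + E*W (h(E, W) = W*E - 45*4 = E*W - 180 = -180 + E*W)
h(6, 9)*91 - 147 = (-180 + 6*9)*91 - 147 = (-180 + 54)*91 - 147 = -126*91 - 147 = -11466 - 147 = -11613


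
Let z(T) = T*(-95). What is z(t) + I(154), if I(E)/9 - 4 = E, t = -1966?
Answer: 188192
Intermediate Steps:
z(T) = -95*T
I(E) = 36 + 9*E
z(t) + I(154) = -95*(-1966) + (36 + 9*154) = 186770 + (36 + 1386) = 186770 + 1422 = 188192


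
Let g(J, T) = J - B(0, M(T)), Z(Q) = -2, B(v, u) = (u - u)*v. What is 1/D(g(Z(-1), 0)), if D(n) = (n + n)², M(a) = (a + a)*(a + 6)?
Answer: 1/16 ≈ 0.062500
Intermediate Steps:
M(a) = 2*a*(6 + a) (M(a) = (2*a)*(6 + a) = 2*a*(6 + a))
B(v, u) = 0 (B(v, u) = 0*v = 0)
g(J, T) = J (g(J, T) = J - 1*0 = J + 0 = J)
D(n) = 4*n² (D(n) = (2*n)² = 4*n²)
1/D(g(Z(-1), 0)) = 1/(4*(-2)²) = 1/(4*4) = 1/16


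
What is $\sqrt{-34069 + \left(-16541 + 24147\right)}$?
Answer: $i \sqrt{26463} \approx 162.67 i$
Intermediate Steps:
$\sqrt{-34069 + \left(-16541 + 24147\right)} = \sqrt{-34069 + 7606} = \sqrt{-26463} = i \sqrt{26463}$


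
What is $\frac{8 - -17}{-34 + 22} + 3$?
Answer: $\frac{11}{12} \approx 0.91667$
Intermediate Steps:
$\frac{8 - -17}{-34 + 22} + 3 = \frac{8 + 17}{-12} + 3 = \left(- \frac{1}{12}\right) 25 + 3 = - \frac{25}{12} + 3 = \frac{11}{12}$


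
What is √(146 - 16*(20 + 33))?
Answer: 3*I*√78 ≈ 26.495*I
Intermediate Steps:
√(146 - 16*(20 + 33)) = √(146 - 16*53) = √(146 - 848) = √(-702) = 3*I*√78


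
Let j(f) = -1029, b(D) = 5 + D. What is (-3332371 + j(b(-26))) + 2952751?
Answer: -380649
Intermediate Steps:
(-3332371 + j(b(-26))) + 2952751 = (-3332371 - 1029) + 2952751 = -3333400 + 2952751 = -380649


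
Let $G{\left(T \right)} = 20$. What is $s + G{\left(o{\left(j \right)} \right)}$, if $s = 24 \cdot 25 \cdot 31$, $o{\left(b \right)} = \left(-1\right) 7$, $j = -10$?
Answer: $18620$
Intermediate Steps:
$o{\left(b \right)} = -7$
$s = 18600$ ($s = 600 \cdot 31 = 18600$)
$s + G{\left(o{\left(j \right)} \right)} = 18600 + 20 = 18620$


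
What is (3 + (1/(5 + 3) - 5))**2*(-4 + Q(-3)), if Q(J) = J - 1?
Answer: -225/8 ≈ -28.125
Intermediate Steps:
Q(J) = -1 + J
(3 + (1/(5 + 3) - 5))**2*(-4 + Q(-3)) = (3 + (1/(5 + 3) - 5))**2*(-4 + (-1 - 3)) = (3 + (1/8 - 5))**2*(-4 - 4) = (3 + (1/8 - 5))**2*(-8) = (3 - 39/8)**2*(-8) = (-15/8)**2*(-8) = (225/64)*(-8) = -225/8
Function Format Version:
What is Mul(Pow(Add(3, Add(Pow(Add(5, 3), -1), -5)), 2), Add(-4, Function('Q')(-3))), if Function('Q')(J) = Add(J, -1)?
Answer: Rational(-225, 8) ≈ -28.125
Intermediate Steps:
Function('Q')(J) = Add(-1, J)
Mul(Pow(Add(3, Add(Pow(Add(5, 3), -1), -5)), 2), Add(-4, Function('Q')(-3))) = Mul(Pow(Add(3, Add(Pow(Add(5, 3), -1), -5)), 2), Add(-4, Add(-1, -3))) = Mul(Pow(Add(3, Add(Pow(8, -1), -5)), 2), Add(-4, -4)) = Mul(Pow(Add(3, Add(Rational(1, 8), -5)), 2), -8) = Mul(Pow(Add(3, Rational(-39, 8)), 2), -8) = Mul(Pow(Rational(-15, 8), 2), -8) = Mul(Rational(225, 64), -8) = Rational(-225, 8)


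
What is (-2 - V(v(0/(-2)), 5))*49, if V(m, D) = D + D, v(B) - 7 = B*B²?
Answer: -588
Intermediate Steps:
v(B) = 7 + B³ (v(B) = 7 + B*B² = 7 + B³)
V(m, D) = 2*D
(-2 - V(v(0/(-2)), 5))*49 = (-2 - 2*5)*49 = (-2 - 1*10)*49 = (-2 - 10)*49 = -12*49 = -588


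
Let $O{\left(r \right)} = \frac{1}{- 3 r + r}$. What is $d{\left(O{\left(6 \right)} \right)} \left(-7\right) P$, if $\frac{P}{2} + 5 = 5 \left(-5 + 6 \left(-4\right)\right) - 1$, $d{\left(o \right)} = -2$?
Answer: $-4228$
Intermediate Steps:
$O{\left(r \right)} = - \frac{1}{2 r}$ ($O{\left(r \right)} = \frac{1}{\left(-2\right) r} = - \frac{1}{2 r}$)
$P = -302$ ($P = -10 + 2 \left(5 \left(-5 + 6 \left(-4\right)\right) - 1\right) = -10 + 2 \left(5 \left(-5 - 24\right) - 1\right) = -10 + 2 \left(5 \left(-29\right) - 1\right) = -10 + 2 \left(-145 - 1\right) = -10 + 2 \left(-146\right) = -10 - 292 = -302$)
$d{\left(O{\left(6 \right)} \right)} \left(-7\right) P = \left(-2\right) \left(-7\right) \left(-302\right) = 14 \left(-302\right) = -4228$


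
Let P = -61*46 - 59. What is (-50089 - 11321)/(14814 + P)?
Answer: -20470/3983 ≈ -5.1393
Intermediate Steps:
P = -2865 (P = -2806 - 59 = -2865)
(-50089 - 11321)/(14814 + P) = (-50089 - 11321)/(14814 - 2865) = -61410/11949 = -61410*1/11949 = -20470/3983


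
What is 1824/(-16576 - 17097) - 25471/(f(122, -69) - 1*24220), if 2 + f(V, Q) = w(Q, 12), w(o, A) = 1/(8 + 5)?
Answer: 10575554539/10603122605 ≈ 0.99740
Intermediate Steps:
w(o, A) = 1/13
f(V, Q) = -25/13 (f(V, Q) = -2 + 1/13 = -25/13)
1824/(-16576 - 17097) - 25471/(f(122, -69) - 1*24220) = 1824/(-16576 - 17097) - 25471/(-25/13 - 1*24220) = 1824/(-33673) - 25471/(-25/13 - 24220) = 1824*(-1/33673) - 25471/(-314885/13) = -1824/33673 - 25471*(-13/314885) = -1824/33673 + 331123/314885 = 10575554539/10603122605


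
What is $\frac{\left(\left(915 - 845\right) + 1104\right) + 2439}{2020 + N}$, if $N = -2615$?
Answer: $- \frac{3613}{595} \approx -6.0723$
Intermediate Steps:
$\frac{\left(\left(915 - 845\right) + 1104\right) + 2439}{2020 + N} = \frac{\left(\left(915 - 845\right) + 1104\right) + 2439}{2020 - 2615} = \frac{\left(70 + 1104\right) + 2439}{-595} = \left(1174 + 2439\right) \left(- \frac{1}{595}\right) = 3613 \left(- \frac{1}{595}\right) = - \frac{3613}{595}$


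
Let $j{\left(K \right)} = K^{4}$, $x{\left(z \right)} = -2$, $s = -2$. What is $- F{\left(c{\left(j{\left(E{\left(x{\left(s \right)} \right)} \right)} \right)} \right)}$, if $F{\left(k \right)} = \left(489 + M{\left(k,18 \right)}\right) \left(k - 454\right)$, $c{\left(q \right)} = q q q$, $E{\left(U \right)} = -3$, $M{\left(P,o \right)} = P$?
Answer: $-282447914910$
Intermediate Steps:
$c{\left(q \right)} = q^{3}$ ($c{\left(q \right)} = q^{2} q = q^{3}$)
$F{\left(k \right)} = \left(-454 + k\right) \left(489 + k\right)$ ($F{\left(k \right)} = \left(489 + k\right) \left(k - 454\right) = \left(489 + k\right) \left(-454 + k\right) = \left(-454 + k\right) \left(489 + k\right)$)
$- F{\left(c{\left(j{\left(E{\left(x{\left(s \right)} \right)} \right)} \right)} \right)} = - (-222006 + \left(\left(\left(-3\right)^{4}\right)^{3}\right)^{2} + 35 \left(\left(-3\right)^{4}\right)^{3}) = - (-222006 + \left(81^{3}\right)^{2} + 35 \cdot 81^{3}) = - (-222006 + 531441^{2} + 35 \cdot 531441) = - (-222006 + 282429536481 + 18600435) = \left(-1\right) 282447914910 = -282447914910$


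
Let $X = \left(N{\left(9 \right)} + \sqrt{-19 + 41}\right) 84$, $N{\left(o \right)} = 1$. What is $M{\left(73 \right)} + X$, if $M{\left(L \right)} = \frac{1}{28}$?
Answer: $\frac{2353}{28} + 84 \sqrt{22} \approx 478.03$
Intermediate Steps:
$M{\left(L \right)} = \frac{1}{28}$
$X = 84 + 84 \sqrt{22}$ ($X = \left(1 + \sqrt{-19 + 41}\right) 84 = \left(1 + \sqrt{22}\right) 84 = 84 + 84 \sqrt{22} \approx 478.0$)
$M{\left(73 \right)} + X = \frac{1}{28} + \left(84 + 84 \sqrt{22}\right) = \frac{2353}{28} + 84 \sqrt{22}$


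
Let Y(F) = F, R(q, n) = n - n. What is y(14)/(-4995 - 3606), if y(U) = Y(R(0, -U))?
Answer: 0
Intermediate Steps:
R(q, n) = 0
y(U) = 0
y(14)/(-4995 - 3606) = 0/(-4995 - 3606) = 0/(-8601) = -1/8601*0 = 0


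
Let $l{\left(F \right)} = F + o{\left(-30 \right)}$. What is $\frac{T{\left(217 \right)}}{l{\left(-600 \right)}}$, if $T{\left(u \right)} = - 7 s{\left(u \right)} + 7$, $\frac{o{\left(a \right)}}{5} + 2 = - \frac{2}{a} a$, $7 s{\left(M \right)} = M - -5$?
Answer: $\frac{43}{124} \approx 0.34677$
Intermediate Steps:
$s{\left(M \right)} = \frac{5}{7} + \frac{M}{7}$ ($s{\left(M \right)} = \frac{M - -5}{7} = \frac{M + 5}{7} = \frac{5 + M}{7} = \frac{5}{7} + \frac{M}{7}$)
$o{\left(a \right)} = -20$ ($o{\left(a \right)} = -10 + 5 - \frac{2}{a} a = -10 + 5 \left(-2\right) = -10 - 10 = -20$)
$l{\left(F \right)} = -20 + F$ ($l{\left(F \right)} = F - 20 = -20 + F$)
$T{\left(u \right)} = 2 - u$ ($T{\left(u \right)} = - 7 \left(\frac{5}{7} + \frac{u}{7}\right) + 7 = \left(-5 - u\right) + 7 = 2 - u$)
$\frac{T{\left(217 \right)}}{l{\left(-600 \right)}} = \frac{2 - 217}{-20 - 600} = \frac{2 - 217}{-620} = \left(-215\right) \left(- \frac{1}{620}\right) = \frac{43}{124}$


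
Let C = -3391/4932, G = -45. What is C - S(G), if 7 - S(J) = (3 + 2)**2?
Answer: 85385/4932 ≈ 17.312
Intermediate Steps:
S(J) = -18 (S(J) = 7 - (3 + 2)**2 = 7 - 1*5**2 = 7 - 1*25 = 7 - 25 = -18)
C = -3391/4932 (C = -3391*1/4932 = -3391/4932 ≈ -0.68755)
C - S(G) = -3391/4932 - 1*(-18) = -3391/4932 + 18 = 85385/4932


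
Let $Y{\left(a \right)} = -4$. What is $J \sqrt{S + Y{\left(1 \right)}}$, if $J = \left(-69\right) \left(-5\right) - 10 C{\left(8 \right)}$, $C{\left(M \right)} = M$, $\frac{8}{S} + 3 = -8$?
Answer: $\frac{530 i \sqrt{143}}{11} \approx 576.17 i$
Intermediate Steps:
$S = - \frac{8}{11}$ ($S = \frac{8}{-3 - 8} = \frac{8}{-11} = 8 \left(- \frac{1}{11}\right) = - \frac{8}{11} \approx -0.72727$)
$J = 265$ ($J = \left(-69\right) \left(-5\right) - 10 \cdot 8 = 345 - 80 = 265$)
$J \sqrt{S + Y{\left(1 \right)}} = 265 \sqrt{- \frac{8}{11} - 4} = 265 \sqrt{- \frac{52}{11}} = 265 \frac{2 i \sqrt{143}}{11} = \frac{530 i \sqrt{143}}{11}$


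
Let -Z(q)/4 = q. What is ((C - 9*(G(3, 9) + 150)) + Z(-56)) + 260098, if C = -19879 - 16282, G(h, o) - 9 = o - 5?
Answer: 222694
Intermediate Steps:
G(h, o) = 4 + o (G(h, o) = 9 + (o - 5) = 9 + (-5 + o) = 4 + o)
Z(q) = -4*q
C = -36161
((C - 9*(G(3, 9) + 150)) + Z(-56)) + 260098 = ((-36161 - 9*((4 + 9) + 150)) - 4*(-56)) + 260098 = ((-36161 - 9*(13 + 150)) + 224) + 260098 = ((-36161 - 9*163) + 224) + 260098 = ((-36161 - 1467) + 224) + 260098 = (-37628 + 224) + 260098 = -37404 + 260098 = 222694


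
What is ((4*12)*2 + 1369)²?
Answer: 2146225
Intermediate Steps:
((4*12)*2 + 1369)² = (48*2 + 1369)² = (96 + 1369)² = 1465² = 2146225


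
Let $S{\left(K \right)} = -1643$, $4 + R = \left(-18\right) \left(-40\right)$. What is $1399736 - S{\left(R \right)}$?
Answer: $1401379$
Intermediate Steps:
$R = 716$ ($R = -4 - -720 = -4 + 720 = 716$)
$1399736 - S{\left(R \right)} = 1399736 - -1643 = 1399736 + 1643 = 1401379$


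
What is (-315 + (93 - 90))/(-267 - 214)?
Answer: 24/37 ≈ 0.64865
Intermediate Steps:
(-315 + (93 - 90))/(-267 - 214) = (-315 + 3)/(-481) = -312*(-1/481) = 24/37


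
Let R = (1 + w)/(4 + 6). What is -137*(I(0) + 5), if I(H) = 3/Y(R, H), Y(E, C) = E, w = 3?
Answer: -3425/2 ≈ -1712.5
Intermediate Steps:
R = 2/5 (R = (1 + 3)/(4 + 6) = 4/10 = 4*(1/10) = 2/5 ≈ 0.40000)
I(H) = 15/2 (I(H) = 3/(2/5) = 3*(5/2) = 15/2)
-137*(I(0) + 5) = -137*(15/2 + 5) = -137*25/2 = -3425/2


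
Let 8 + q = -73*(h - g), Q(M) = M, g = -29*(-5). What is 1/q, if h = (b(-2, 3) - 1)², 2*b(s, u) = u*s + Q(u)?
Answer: 4/40483 ≈ 9.8807e-5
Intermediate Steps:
g = 145
b(s, u) = u/2 + s*u/2 (b(s, u) = (u*s + u)/2 = (s*u + u)/2 = (u + s*u)/2 = u/2 + s*u/2)
h = 25/4 (h = ((½)*3*(1 - 2) - 1)² = ((½)*3*(-1) - 1)² = (-3/2 - 1)² = (-5/2)² = 25/4 ≈ 6.2500)
q = 40483/4 (q = -8 - 73*(25/4 - 1*145) = -8 - 73*(25/4 - 145) = -8 - 73*(-555/4) = -8 + 40515/4 = 40483/4 ≈ 10121.)
1/q = 1/(40483/4) = 4/40483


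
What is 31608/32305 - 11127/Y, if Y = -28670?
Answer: 253131819/185236870 ≈ 1.3665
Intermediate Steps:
31608/32305 - 11127/Y = 31608/32305 - 11127/(-28670) = 31608*(1/32305) - 11127*(-1/28670) = 31608/32305 + 11127/28670 = 253131819/185236870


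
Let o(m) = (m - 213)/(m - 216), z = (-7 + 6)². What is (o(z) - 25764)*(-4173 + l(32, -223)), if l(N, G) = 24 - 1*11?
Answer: 4608487936/43 ≈ 1.0717e+8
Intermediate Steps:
z = 1 (z = (-1)² = 1)
l(N, G) = 13 (l(N, G) = 24 - 11 = 13)
o(m) = (-213 + m)/(-216 + m)
(o(z) - 25764)*(-4173 + l(32, -223)) = ((-213 + 1)/(-216 + 1) - 25764)*(-4173 + 13) = (-212/(-215) - 25764)*(-4160) = (-1/215*(-212) - 25764)*(-4160) = (212/215 - 25764)*(-4160) = -5539048/215*(-4160) = 4608487936/43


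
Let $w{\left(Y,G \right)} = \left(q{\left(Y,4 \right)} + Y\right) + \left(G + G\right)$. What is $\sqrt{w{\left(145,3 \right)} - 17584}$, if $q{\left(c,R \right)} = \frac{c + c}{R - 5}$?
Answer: $i \sqrt{17723} \approx 133.13 i$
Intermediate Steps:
$q{\left(c,R \right)} = \frac{2 c}{-5 + R}$
$w{\left(Y,G \right)} = - Y + 2 G$ ($w{\left(Y,G \right)} = \left(\frac{2 Y}{-5 + 4} + Y\right) + \left(G + G\right) = \left(\frac{2 Y}{-1} + Y\right) + 2 G = \left(2 Y \left(-1\right) + Y\right) + 2 G = \left(- 2 Y + Y\right) + 2 G = - Y + 2 G$)
$\sqrt{w{\left(145,3 \right)} - 17584} = \sqrt{\left(\left(-1\right) 145 + 2 \cdot 3\right) - 17584} = \sqrt{\left(-145 + 6\right) - 17584} = \sqrt{-139 - 17584} = \sqrt{-17723} = i \sqrt{17723}$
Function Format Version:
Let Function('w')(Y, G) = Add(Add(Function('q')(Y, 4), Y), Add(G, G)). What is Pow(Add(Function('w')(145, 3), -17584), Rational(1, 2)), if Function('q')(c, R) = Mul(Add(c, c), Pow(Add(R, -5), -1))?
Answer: Mul(I, Pow(17723, Rational(1, 2))) ≈ Mul(133.13, I)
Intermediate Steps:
Function('q')(c, R) = Mul(2, c, Pow(Add(-5, R), -1)) (Function('q')(c, R) = Mul(Mul(2, c), Pow(Add(-5, R), -1)) = Mul(2, c, Pow(Add(-5, R), -1)))
Function('w')(Y, G) = Add(Mul(-1, Y), Mul(2, G)) (Function('w')(Y, G) = Add(Add(Mul(2, Y, Pow(Add(-5, 4), -1)), Y), Add(G, G)) = Add(Add(Mul(2, Y, Pow(-1, -1)), Y), Mul(2, G)) = Add(Add(Mul(2, Y, -1), Y), Mul(2, G)) = Add(Add(Mul(-2, Y), Y), Mul(2, G)) = Add(Mul(-1, Y), Mul(2, G)))
Pow(Add(Function('w')(145, 3), -17584), Rational(1, 2)) = Pow(Add(Add(Mul(-1, 145), Mul(2, 3)), -17584), Rational(1, 2)) = Pow(Add(Add(-145, 6), -17584), Rational(1, 2)) = Pow(Add(-139, -17584), Rational(1, 2)) = Pow(-17723, Rational(1, 2)) = Mul(I, Pow(17723, Rational(1, 2)))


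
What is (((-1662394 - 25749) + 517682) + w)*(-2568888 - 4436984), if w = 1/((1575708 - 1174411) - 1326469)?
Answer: 1896625717041372124/231293 ≈ 8.2001e+12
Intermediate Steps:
w = -1/925172 (w = 1/(401297 - 1326469) = 1/(-925172) = -1/925172 ≈ -1.0809e-6)
(((-1662394 - 25749) + 517682) + w)*(-2568888 - 4436984) = (((-1662394 - 25749) + 517682) - 1/925172)*(-2568888 - 4436984) = ((-1688143 + 517682) - 1/925172)*(-7005872) = (-1170461 - 1/925172)*(-7005872) = -1082877744293/925172*(-7005872) = 1896625717041372124/231293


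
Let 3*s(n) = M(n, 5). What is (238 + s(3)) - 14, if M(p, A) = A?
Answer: 677/3 ≈ 225.67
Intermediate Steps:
s(n) = 5/3 (s(n) = (⅓)*5 = 5/3)
(238 + s(3)) - 14 = (238 + 5/3) - 14 = 719/3 - 14 = 677/3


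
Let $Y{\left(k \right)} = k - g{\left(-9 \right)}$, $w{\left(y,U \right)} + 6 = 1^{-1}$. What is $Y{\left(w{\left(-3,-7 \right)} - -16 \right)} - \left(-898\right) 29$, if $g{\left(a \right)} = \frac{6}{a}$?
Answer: $\frac{78161}{3} \approx 26054.0$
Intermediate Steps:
$w{\left(y,U \right)} = -5$ ($w{\left(y,U \right)} = -6 + 1^{-1} = -6 + 1 = -5$)
$Y{\left(k \right)} = \frac{2}{3} + k$ ($Y{\left(k \right)} = k - \frac{6}{-9} = k - 6 \left(- \frac{1}{9}\right) = k - - \frac{2}{3} = k + \frac{2}{3} = \frac{2}{3} + k$)
$Y{\left(w{\left(-3,-7 \right)} - -16 \right)} - \left(-898\right) 29 = \left(\frac{2}{3} - -11\right) - \left(-898\right) 29 = \left(\frac{2}{3} + \left(-5 + 16\right)\right) - -26042 = \left(\frac{2}{3} + 11\right) + 26042 = \frac{35}{3} + 26042 = \frac{78161}{3}$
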